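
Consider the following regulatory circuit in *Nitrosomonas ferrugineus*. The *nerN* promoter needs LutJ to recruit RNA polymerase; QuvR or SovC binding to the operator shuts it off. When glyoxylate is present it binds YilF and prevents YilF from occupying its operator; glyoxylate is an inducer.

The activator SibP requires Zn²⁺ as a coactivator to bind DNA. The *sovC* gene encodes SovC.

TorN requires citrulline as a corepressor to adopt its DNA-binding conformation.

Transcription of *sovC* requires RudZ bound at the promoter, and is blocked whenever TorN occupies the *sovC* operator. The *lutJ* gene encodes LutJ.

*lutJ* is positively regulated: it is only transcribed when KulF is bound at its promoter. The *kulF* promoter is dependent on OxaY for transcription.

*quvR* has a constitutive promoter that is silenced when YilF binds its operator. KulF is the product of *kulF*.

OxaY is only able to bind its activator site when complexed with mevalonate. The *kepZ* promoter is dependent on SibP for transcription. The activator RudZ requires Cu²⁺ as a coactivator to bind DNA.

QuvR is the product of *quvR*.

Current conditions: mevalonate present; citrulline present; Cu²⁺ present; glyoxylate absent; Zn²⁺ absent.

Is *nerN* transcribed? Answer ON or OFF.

ON

Glyoxylate is absent, so YilF is active.
With repressor YilF bound, *quvR* is not transcribed.
So QuvR is not produced.
Cu²⁺ is present, so RudZ is active.
Citrulline is present, so TorN is active.
With repressor TorN bound, *sovC* is not transcribed.
So SovC is not produced.
Mevalonate is present, so OxaY is active.
No repressor is bound and OxaY is active, so *kulF* is transcribed.
So KulF is produced and active.
No repressor is bound and KulF is active, so *lutJ* is transcribed.
So LutJ is produced and active.
No repressor is bound and LutJ is active, so *nerN* is transcribed.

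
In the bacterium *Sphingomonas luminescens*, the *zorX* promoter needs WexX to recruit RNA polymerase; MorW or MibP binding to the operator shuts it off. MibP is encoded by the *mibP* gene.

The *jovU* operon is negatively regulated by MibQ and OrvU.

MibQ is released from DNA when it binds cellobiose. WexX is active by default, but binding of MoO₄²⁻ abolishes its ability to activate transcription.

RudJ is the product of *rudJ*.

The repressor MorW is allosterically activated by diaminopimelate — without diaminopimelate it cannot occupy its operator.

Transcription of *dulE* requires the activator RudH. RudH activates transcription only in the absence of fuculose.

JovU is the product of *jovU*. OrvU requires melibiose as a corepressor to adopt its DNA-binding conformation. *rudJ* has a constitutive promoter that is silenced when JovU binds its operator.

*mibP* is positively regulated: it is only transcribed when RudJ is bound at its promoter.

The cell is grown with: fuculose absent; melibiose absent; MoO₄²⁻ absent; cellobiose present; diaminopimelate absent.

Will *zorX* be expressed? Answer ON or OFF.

Diaminopimelate is absent, so MorW is inactive.
Cellobiose is present, so MibQ is inactive.
Melibiose is absent, so OrvU is inactive.
With no repressor bound, *jovU* is transcribed.
So JovU is produced and active.
With repressor JovU bound, *rudJ* is not transcribed.
So RudJ is not produced.
Required activator RudJ is absent, so *mibP* is not transcribed.
So MibP is not produced.
MoO₄²⁻ is absent, so WexX is active.
No repressor is bound and WexX is active, so *zorX* is transcribed.

ON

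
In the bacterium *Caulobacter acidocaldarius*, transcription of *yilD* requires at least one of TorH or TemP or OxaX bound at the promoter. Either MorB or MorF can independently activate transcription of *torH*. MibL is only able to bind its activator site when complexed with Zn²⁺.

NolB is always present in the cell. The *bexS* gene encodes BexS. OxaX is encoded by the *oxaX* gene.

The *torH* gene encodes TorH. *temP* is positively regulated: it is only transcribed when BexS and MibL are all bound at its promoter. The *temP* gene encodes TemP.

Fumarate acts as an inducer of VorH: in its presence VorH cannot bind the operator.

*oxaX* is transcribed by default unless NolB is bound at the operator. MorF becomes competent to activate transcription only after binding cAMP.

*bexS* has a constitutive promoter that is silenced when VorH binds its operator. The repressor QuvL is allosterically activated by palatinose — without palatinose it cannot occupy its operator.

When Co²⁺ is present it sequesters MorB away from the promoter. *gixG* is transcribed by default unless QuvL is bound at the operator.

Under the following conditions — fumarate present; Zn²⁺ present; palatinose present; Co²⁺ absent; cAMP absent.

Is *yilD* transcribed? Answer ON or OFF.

ON

Co²⁺ is absent, so MorB is active.
cAMP is absent, so MorF is inactive.
Activator MorB is present, so *torH* is transcribed.
So TorH is produced and active.
Fumarate is present, so VorH is inactive.
With no repressor bound, *bexS* is transcribed.
So BexS is produced and active.
Zn²⁺ is present, so MibL is active.
No repressor is bound and BexS and MibL are active, so *temP* is transcribed.
So TemP is produced and active.
NolB is produced constitutively and is active.
With repressor NolB bound, *oxaX* is not transcribed.
So OxaX is not produced.
Activator TorH is present, so *yilD* is transcribed.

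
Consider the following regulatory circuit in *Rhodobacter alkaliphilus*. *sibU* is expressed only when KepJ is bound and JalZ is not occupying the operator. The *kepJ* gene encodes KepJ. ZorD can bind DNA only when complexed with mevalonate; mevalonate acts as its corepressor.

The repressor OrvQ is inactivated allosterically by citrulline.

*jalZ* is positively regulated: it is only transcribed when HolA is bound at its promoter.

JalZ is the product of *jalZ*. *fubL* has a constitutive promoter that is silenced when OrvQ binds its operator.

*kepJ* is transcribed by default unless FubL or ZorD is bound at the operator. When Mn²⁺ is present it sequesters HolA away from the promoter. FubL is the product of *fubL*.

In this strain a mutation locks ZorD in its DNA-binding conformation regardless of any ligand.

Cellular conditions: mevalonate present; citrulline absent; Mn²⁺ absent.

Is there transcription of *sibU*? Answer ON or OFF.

OFF

Mn²⁺ is absent, so HolA is active.
No repressor is bound and HolA is active, so *jalZ* is transcribed.
So JalZ is produced and active.
Citrulline is absent, so OrvQ is active.
With repressor OrvQ bound, *fubL* is not transcribed.
So FubL is not produced.
ZorD is constitutively active in this strain.
With repressor ZorD bound, *kepJ* is not transcribed.
So KepJ is not produced.
With repressor JalZ bound, *sibU* is not transcribed.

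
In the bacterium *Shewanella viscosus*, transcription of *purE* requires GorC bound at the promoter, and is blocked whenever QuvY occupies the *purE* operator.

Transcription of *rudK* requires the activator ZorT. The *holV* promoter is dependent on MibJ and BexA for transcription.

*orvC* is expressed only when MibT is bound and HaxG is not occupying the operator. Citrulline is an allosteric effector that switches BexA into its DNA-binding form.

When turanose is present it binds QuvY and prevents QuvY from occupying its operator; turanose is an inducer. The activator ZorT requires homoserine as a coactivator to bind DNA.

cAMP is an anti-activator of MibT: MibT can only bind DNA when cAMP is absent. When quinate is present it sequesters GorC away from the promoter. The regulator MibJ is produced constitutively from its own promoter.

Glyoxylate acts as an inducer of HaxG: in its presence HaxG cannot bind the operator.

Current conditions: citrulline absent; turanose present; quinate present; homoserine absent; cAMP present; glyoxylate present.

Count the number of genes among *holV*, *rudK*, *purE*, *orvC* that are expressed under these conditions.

MibJ is produced constitutively and is active.
Citrulline is absent, so BexA is inactive.
Required activator BexA is absent, so *holV* is not transcribed.
→ *holV* is OFF.
Homoserine is absent, so ZorT is inactive.
Required activator ZorT is absent, so *rudK* is not transcribed.
→ *rudK* is OFF.
Quinate is present, so GorC is inactive.
Turanose is present, so QuvY is inactive.
Required activator GorC is absent, so *purE* is not transcribed.
→ *purE* is OFF.
cAMP is present, so MibT is inactive.
Glyoxylate is present, so HaxG is inactive.
Required activator MibT is absent, so *orvC* is not transcribed.
→ *orvC* is OFF.
0 of the 4 genes are transcribed.

0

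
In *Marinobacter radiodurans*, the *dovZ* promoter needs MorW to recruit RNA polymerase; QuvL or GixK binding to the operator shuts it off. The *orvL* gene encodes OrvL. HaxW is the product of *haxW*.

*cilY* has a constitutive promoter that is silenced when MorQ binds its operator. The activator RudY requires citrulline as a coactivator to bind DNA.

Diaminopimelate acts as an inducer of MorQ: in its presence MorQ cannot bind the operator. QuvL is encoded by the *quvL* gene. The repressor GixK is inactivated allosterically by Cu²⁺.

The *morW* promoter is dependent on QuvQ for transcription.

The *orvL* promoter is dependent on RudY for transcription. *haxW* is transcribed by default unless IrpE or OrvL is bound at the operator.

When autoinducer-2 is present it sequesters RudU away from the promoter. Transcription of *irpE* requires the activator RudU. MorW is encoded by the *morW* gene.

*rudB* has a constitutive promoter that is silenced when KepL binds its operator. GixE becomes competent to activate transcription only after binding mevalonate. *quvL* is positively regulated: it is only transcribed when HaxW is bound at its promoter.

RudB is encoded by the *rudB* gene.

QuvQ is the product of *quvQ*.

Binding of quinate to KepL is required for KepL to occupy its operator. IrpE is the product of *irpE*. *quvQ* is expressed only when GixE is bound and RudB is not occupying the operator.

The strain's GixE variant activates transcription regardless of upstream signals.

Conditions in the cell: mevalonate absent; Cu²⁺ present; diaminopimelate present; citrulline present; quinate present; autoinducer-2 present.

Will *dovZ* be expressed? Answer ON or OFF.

ON

Autoinducer-2 is present, so RudU is inactive.
Required activator RudU is absent, so *irpE* is not transcribed.
So IrpE is not produced.
Citrulline is present, so RudY is active.
No repressor is bound and RudY is active, so *orvL* is transcribed.
So OrvL is produced and active.
With repressor OrvL bound, *haxW* is not transcribed.
So HaxW is not produced.
Required activator HaxW is absent, so *quvL* is not transcribed.
So QuvL is not produced.
Cu²⁺ is present, so GixK is inactive.
Quinate is present, so KepL is active.
With repressor KepL bound, *rudB* is not transcribed.
So RudB is not produced.
GixE is constitutively active in this strain.
No repressor is bound and GixE is active, so *quvQ* is transcribed.
So QuvQ is produced and active.
No repressor is bound and QuvQ is active, so *morW* is transcribed.
So MorW is produced and active.
No repressor is bound and MorW is active, so *dovZ* is transcribed.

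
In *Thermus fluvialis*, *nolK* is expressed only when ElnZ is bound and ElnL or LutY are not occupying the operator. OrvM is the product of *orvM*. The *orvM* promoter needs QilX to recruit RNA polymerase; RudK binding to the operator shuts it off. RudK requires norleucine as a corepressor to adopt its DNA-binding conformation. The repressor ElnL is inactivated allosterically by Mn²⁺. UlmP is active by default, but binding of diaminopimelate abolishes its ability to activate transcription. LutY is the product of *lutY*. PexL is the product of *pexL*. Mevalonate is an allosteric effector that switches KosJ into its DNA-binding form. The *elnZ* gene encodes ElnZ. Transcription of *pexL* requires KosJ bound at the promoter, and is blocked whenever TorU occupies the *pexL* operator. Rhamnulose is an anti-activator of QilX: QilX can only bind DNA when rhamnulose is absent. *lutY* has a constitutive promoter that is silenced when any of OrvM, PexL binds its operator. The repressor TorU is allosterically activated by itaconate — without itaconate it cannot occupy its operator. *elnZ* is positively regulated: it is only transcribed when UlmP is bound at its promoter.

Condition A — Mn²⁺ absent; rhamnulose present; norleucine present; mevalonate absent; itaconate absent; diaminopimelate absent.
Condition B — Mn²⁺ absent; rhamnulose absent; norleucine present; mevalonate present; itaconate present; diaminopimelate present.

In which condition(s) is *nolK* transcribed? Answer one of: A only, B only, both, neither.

Condition A:
Mn²⁺ is absent, so ElnL is active.
Rhamnulose is present, so QilX is inactive.
Norleucine is present, so RudK is active.
With repressor RudK bound, *orvM* is not transcribed.
So OrvM is not produced.
Mevalonate is absent, so KosJ is inactive.
Itaconate is absent, so TorU is inactive.
Required activator KosJ is absent, so *pexL* is not transcribed.
So PexL is not produced.
With no repressor bound, *lutY* is transcribed.
So LutY is produced and active.
Diaminopimelate is absent, so UlmP is active.
No repressor is bound and UlmP is active, so *elnZ* is transcribed.
So ElnZ is produced and active.
With repressor ElnL bound, *nolK* is not transcribed.
→ *nolK* is OFF in A.
Condition B:
Mn²⁺ is absent, so ElnL is active.
Rhamnulose is absent, so QilX is active.
Norleucine is present, so RudK is active.
With repressor RudK bound, *orvM* is not transcribed.
So OrvM is not produced.
Mevalonate is present, so KosJ is active.
Itaconate is present, so TorU is active.
With repressor TorU bound, *pexL* is not transcribed.
So PexL is not produced.
With no repressor bound, *lutY* is transcribed.
So LutY is produced and active.
Diaminopimelate is present, so UlmP is inactive.
Required activator UlmP is absent, so *elnZ* is not transcribed.
So ElnZ is not produced.
With repressor ElnL bound, *nolK* is not transcribed.
→ *nolK* is OFF in B.

neither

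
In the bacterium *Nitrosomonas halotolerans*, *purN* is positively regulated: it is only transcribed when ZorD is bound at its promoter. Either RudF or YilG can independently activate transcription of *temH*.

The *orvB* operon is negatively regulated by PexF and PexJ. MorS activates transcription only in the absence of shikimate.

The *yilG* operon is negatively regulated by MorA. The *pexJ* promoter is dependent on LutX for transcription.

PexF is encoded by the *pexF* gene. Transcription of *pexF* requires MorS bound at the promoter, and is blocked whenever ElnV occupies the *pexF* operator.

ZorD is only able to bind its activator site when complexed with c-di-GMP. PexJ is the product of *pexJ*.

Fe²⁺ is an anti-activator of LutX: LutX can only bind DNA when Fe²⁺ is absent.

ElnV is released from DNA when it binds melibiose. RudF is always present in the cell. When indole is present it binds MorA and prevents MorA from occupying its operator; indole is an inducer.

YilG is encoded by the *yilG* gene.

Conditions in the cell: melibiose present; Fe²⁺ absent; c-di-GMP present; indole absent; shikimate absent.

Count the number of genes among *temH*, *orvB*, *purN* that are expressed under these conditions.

2

RudF is produced constitutively and is active.
Indole is absent, so MorA is active.
With repressor MorA bound, *yilG* is not transcribed.
So YilG is not produced.
Activator RudF is present, so *temH* is transcribed.
→ *temH* is ON.
Melibiose is present, so ElnV is inactive.
Shikimate is absent, so MorS is active.
No repressor is bound and MorS is active, so *pexF* is transcribed.
So PexF is produced and active.
Fe²⁺ is absent, so LutX is active.
No repressor is bound and LutX is active, so *pexJ* is transcribed.
So PexJ is produced and active.
With repressor PexF bound, *orvB* is not transcribed.
→ *orvB* is OFF.
c-di-GMP is present, so ZorD is active.
No repressor is bound and ZorD is active, so *purN* is transcribed.
→ *purN* is ON.
2 of the 3 genes are transcribed.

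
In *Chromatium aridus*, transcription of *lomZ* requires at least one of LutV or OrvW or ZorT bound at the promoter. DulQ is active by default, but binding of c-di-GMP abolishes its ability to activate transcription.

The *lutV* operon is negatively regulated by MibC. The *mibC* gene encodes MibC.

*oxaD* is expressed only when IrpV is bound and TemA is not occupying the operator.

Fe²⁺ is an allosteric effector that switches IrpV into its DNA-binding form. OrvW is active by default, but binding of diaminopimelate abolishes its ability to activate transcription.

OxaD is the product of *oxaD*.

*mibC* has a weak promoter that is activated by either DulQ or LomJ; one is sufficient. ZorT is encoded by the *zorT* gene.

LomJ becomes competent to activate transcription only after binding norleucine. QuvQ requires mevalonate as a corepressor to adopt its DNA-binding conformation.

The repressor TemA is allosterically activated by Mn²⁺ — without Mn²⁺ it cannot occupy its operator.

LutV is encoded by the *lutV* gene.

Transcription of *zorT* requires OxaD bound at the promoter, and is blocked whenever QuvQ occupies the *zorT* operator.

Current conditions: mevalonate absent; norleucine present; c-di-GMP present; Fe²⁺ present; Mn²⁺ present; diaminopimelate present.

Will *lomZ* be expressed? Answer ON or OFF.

c-di-GMP is present, so DulQ is inactive.
Norleucine is present, so LomJ is active.
Activator LomJ is present, so *mibC* is transcribed.
So MibC is produced and active.
With repressor MibC bound, *lutV* is not transcribed.
So LutV is not produced.
Diaminopimelate is present, so OrvW is inactive.
Mevalonate is absent, so QuvQ is inactive.
Mn²⁺ is present, so TemA is active.
Fe²⁺ is present, so IrpV is active.
With repressor TemA bound, *oxaD* is not transcribed.
So OxaD is not produced.
Required activator OxaD is absent, so *zorT* is not transcribed.
So ZorT is not produced.
No activator is available at the *lomZ* promoter, so *lomZ* is not transcribed.

OFF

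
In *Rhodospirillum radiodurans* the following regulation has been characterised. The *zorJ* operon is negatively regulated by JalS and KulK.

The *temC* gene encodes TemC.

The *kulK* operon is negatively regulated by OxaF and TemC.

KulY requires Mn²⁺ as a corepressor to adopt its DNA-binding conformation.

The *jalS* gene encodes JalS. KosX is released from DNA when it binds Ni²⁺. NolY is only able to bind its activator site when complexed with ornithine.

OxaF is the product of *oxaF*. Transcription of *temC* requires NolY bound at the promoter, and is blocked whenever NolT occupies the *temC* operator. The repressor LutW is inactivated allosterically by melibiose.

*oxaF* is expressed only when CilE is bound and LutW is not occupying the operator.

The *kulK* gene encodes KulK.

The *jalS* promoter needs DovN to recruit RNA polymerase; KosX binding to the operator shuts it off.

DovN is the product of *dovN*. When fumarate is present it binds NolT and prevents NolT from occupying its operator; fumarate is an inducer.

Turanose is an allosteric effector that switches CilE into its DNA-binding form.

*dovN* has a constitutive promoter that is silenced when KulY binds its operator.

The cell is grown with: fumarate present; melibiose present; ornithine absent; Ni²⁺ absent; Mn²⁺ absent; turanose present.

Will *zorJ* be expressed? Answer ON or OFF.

Ni²⁺ is absent, so KosX is active.
Mn²⁺ is absent, so KulY is inactive.
With no repressor bound, *dovN* is transcribed.
So DovN is produced and active.
With repressor KosX bound, *jalS* is not transcribed.
So JalS is not produced.
Turanose is present, so CilE is active.
Melibiose is present, so LutW is inactive.
No repressor is bound and CilE is active, so *oxaF* is transcribed.
So OxaF is produced and active.
Ornithine is absent, so NolY is inactive.
Fumarate is present, so NolT is inactive.
Required activator NolY is absent, so *temC* is not transcribed.
So TemC is not produced.
With repressor OxaF bound, *kulK* is not transcribed.
So KulK is not produced.
With no repressor bound, *zorJ* is transcribed.

ON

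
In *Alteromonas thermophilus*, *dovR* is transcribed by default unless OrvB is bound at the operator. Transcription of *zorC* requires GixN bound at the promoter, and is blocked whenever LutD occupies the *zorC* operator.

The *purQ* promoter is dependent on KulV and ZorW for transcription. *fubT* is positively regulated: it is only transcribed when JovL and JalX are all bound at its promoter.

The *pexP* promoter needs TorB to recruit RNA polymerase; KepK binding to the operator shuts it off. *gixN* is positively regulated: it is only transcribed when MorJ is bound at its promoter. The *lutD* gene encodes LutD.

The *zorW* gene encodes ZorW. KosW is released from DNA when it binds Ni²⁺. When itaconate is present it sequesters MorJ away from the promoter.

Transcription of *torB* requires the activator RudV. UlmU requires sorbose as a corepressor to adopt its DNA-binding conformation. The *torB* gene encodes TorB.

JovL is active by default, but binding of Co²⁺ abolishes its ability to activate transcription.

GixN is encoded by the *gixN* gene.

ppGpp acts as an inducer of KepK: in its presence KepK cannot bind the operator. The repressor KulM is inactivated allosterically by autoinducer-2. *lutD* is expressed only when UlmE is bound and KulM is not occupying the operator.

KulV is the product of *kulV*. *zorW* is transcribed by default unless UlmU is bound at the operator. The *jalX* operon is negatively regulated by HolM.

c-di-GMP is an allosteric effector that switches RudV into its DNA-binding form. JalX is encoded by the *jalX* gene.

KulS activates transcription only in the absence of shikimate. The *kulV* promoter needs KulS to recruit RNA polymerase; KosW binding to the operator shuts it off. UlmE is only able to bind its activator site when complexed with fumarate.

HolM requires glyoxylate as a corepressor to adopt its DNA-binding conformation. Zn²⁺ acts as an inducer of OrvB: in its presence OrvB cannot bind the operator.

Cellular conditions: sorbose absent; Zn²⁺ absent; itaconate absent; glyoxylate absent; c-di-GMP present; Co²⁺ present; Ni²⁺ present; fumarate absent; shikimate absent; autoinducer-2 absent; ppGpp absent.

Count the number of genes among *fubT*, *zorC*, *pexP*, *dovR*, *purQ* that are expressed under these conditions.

2

Co²⁺ is present, so JovL is inactive.
Glyoxylate is absent, so HolM is inactive.
With no repressor bound, *jalX* is transcribed.
So JalX is produced and active.
Required activator JovL is absent, so *fubT* is not transcribed.
→ *fubT* is OFF.
Itaconate is absent, so MorJ is active.
No repressor is bound and MorJ is active, so *gixN* is transcribed.
So GixN is produced and active.
Fumarate is absent, so UlmE is inactive.
Autoinducer-2 is absent, so KulM is active.
With repressor KulM bound, *lutD* is not transcribed.
So LutD is not produced.
No repressor is bound and GixN is active, so *zorC* is transcribed.
→ *zorC* is ON.
c-di-GMP is present, so RudV is active.
No repressor is bound and RudV is active, so *torB* is transcribed.
So TorB is produced and active.
ppGpp is absent, so KepK is active.
With repressor KepK bound, *pexP* is not transcribed.
→ *pexP* is OFF.
Zn²⁺ is absent, so OrvB is active.
With repressor OrvB bound, *dovR* is not transcribed.
→ *dovR* is OFF.
Ni²⁺ is present, so KosW is inactive.
Shikimate is absent, so KulS is active.
No repressor is bound and KulS is active, so *kulV* is transcribed.
So KulV is produced and active.
Sorbose is absent, so UlmU is inactive.
With no repressor bound, *zorW* is transcribed.
So ZorW is produced and active.
No repressor is bound and KulV and ZorW are active, so *purQ* is transcribed.
→ *purQ* is ON.
2 of the 5 genes are transcribed.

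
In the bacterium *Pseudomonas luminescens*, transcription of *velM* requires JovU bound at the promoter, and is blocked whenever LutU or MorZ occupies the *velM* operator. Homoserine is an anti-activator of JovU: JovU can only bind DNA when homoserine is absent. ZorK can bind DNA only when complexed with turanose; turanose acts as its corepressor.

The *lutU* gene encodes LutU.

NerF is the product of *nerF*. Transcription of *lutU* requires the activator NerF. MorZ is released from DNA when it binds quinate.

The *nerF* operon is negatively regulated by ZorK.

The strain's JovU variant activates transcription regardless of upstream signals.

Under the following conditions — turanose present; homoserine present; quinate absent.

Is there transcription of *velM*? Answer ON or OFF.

JovU is constitutively active in this strain.
Turanose is present, so ZorK is active.
With repressor ZorK bound, *nerF* is not transcribed.
So NerF is not produced.
Required activator NerF is absent, so *lutU* is not transcribed.
So LutU is not produced.
Quinate is absent, so MorZ is active.
With repressor MorZ bound, *velM* is not transcribed.

OFF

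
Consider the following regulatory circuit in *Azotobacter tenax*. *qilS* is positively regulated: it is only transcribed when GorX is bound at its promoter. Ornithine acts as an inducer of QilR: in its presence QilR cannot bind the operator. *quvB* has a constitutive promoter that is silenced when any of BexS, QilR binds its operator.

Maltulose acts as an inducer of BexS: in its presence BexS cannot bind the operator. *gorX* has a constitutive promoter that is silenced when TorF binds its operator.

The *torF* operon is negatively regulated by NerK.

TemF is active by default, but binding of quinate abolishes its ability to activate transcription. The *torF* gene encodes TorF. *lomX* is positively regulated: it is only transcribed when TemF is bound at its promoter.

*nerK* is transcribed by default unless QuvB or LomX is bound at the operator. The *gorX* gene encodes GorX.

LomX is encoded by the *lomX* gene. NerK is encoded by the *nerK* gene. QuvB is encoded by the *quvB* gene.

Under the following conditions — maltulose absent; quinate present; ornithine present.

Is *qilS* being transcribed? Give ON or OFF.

Maltulose is absent, so BexS is active.
Ornithine is present, so QilR is inactive.
With repressor BexS bound, *quvB* is not transcribed.
So QuvB is not produced.
Quinate is present, so TemF is inactive.
Required activator TemF is absent, so *lomX* is not transcribed.
So LomX is not produced.
With no repressor bound, *nerK* is transcribed.
So NerK is produced and active.
With repressor NerK bound, *torF* is not transcribed.
So TorF is not produced.
With no repressor bound, *gorX* is transcribed.
So GorX is produced and active.
No repressor is bound and GorX is active, so *qilS* is transcribed.

ON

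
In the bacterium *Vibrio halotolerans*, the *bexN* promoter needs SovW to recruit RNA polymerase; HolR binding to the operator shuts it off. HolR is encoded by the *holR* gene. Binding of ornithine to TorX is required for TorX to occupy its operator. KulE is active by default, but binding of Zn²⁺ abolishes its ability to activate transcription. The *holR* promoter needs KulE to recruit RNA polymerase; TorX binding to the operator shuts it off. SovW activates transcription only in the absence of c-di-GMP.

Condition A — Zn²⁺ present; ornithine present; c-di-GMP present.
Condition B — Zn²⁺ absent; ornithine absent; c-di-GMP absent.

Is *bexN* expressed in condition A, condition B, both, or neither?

neither

Condition A:
Zn²⁺ is present, so KulE is inactive.
Ornithine is present, so TorX is active.
With repressor TorX bound, *holR* is not transcribed.
So HolR is not produced.
c-di-GMP is present, so SovW is inactive.
Required activator SovW is absent, so *bexN* is not transcribed.
→ *bexN* is OFF in A.
Condition B:
Zn²⁺ is absent, so KulE is active.
Ornithine is absent, so TorX is inactive.
No repressor is bound and KulE is active, so *holR* is transcribed.
So HolR is produced and active.
c-di-GMP is absent, so SovW is active.
With repressor HolR bound, *bexN* is not transcribed.
→ *bexN* is OFF in B.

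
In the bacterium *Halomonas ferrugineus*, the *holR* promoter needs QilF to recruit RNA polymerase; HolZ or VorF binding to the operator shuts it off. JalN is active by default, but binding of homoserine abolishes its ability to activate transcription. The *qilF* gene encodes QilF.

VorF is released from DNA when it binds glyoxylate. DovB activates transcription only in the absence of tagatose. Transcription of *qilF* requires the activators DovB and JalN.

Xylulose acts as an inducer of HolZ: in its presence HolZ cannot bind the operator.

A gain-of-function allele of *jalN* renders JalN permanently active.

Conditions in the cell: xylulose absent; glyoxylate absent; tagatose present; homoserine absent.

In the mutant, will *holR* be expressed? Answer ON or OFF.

Xylulose is absent, so HolZ is active.
Tagatose is present, so DovB is inactive.
JalN is constitutively active in this strain.
Required activator DovB is absent, so *qilF* is not transcribed.
So QilF is not produced.
Glyoxylate is absent, so VorF is active.
With repressor HolZ bound, *holR* is not transcribed.

OFF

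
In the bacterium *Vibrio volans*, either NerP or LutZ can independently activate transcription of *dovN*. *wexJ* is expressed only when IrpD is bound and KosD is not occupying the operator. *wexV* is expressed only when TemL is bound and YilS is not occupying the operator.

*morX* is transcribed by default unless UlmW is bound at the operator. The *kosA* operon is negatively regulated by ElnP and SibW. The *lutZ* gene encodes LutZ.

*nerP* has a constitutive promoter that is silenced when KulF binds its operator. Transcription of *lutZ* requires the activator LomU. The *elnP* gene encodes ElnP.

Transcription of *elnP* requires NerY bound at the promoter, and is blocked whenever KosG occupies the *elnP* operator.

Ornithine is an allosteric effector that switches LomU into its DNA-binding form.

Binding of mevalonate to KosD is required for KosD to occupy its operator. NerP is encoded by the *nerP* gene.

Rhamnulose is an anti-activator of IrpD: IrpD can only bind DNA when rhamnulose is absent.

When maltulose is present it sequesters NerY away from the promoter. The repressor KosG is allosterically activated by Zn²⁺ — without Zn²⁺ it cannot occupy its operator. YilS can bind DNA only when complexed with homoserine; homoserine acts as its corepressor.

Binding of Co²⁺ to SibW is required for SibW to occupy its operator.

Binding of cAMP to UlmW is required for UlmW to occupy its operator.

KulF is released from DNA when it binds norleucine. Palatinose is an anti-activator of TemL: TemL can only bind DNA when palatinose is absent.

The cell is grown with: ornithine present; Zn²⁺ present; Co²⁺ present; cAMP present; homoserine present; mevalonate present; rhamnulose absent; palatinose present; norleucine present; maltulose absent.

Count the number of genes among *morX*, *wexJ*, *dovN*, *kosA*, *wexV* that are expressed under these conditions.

cAMP is present, so UlmW is active.
With repressor UlmW bound, *morX* is not transcribed.
→ *morX* is OFF.
Mevalonate is present, so KosD is active.
Rhamnulose is absent, so IrpD is active.
With repressor KosD bound, *wexJ* is not transcribed.
→ *wexJ* is OFF.
Norleucine is present, so KulF is inactive.
With no repressor bound, *nerP* is transcribed.
So NerP is produced and active.
Ornithine is present, so LomU is active.
No repressor is bound and LomU is active, so *lutZ* is transcribed.
So LutZ is produced and active.
Activator NerP is present, so *dovN* is transcribed.
→ *dovN* is ON.
Zn²⁺ is present, so KosG is active.
Maltulose is absent, so NerY is active.
With repressor KosG bound, *elnP* is not transcribed.
So ElnP is not produced.
Co²⁺ is present, so SibW is active.
With repressor SibW bound, *kosA* is not transcribed.
→ *kosA* is OFF.
Palatinose is present, so TemL is inactive.
Homoserine is present, so YilS is active.
With repressor YilS bound, *wexV* is not transcribed.
→ *wexV* is OFF.
1 of the 5 genes is transcribed.

1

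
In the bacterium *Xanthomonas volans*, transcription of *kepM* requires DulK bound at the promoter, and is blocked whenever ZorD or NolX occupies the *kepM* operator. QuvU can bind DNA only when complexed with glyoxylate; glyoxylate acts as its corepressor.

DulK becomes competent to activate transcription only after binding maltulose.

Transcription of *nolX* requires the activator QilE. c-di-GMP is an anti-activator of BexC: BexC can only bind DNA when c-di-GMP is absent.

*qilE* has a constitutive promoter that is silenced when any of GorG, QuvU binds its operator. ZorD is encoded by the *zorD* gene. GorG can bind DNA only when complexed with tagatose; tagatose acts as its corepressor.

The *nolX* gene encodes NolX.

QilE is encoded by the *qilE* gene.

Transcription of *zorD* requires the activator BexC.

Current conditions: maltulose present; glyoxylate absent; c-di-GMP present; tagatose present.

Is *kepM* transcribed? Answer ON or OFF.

c-di-GMP is present, so BexC is inactive.
Required activator BexC is absent, so *zorD* is not transcribed.
So ZorD is not produced.
Maltulose is present, so DulK is active.
Tagatose is present, so GorG is active.
Glyoxylate is absent, so QuvU is inactive.
With repressor GorG bound, *qilE* is not transcribed.
So QilE is not produced.
Required activator QilE is absent, so *nolX* is not transcribed.
So NolX is not produced.
No repressor is bound and DulK is active, so *kepM* is transcribed.

ON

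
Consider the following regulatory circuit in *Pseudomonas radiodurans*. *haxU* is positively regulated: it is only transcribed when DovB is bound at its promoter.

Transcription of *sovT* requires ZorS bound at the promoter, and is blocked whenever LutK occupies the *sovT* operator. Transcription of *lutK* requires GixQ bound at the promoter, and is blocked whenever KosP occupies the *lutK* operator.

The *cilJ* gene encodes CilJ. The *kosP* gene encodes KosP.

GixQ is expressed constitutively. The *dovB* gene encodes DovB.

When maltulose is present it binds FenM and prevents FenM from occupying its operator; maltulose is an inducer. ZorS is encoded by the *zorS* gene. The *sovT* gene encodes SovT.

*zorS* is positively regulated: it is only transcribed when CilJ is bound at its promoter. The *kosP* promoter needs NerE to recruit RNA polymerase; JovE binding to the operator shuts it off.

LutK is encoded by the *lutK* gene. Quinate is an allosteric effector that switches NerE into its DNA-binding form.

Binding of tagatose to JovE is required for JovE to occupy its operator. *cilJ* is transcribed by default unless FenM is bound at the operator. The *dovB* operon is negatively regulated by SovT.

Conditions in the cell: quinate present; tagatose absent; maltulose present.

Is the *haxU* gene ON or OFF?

Tagatose is absent, so JovE is inactive.
Quinate is present, so NerE is active.
No repressor is bound and NerE is active, so *kosP* is transcribed.
So KosP is produced and active.
GixQ is produced constitutively and is active.
With repressor KosP bound, *lutK* is not transcribed.
So LutK is not produced.
Maltulose is present, so FenM is inactive.
With no repressor bound, *cilJ* is transcribed.
So CilJ is produced and active.
No repressor is bound and CilJ is active, so *zorS* is transcribed.
So ZorS is produced and active.
No repressor is bound and ZorS is active, so *sovT* is transcribed.
So SovT is produced and active.
With repressor SovT bound, *dovB* is not transcribed.
So DovB is not produced.
Required activator DovB is absent, so *haxU* is not transcribed.

OFF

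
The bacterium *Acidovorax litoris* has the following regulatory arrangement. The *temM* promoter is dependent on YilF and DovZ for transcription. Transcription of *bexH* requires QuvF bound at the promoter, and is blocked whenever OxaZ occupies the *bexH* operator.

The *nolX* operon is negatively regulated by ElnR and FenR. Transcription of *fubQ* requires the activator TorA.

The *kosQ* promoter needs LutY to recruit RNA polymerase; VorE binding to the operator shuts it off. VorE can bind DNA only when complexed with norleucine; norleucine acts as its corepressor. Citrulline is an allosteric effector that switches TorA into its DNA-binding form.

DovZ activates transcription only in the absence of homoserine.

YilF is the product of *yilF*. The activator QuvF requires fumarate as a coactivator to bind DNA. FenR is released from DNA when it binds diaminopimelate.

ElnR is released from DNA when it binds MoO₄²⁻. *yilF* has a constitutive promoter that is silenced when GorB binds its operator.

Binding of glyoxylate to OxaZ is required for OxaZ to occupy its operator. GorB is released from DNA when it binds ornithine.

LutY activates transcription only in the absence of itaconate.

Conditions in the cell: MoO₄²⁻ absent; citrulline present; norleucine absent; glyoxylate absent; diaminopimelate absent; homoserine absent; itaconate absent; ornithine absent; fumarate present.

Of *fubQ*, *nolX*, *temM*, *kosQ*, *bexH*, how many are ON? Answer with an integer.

3

Citrulline is present, so TorA is active.
No repressor is bound and TorA is active, so *fubQ* is transcribed.
→ *fubQ* is ON.
MoO₄²⁻ is absent, so ElnR is active.
Diaminopimelate is absent, so FenR is active.
With repressor ElnR bound, *nolX* is not transcribed.
→ *nolX* is OFF.
Ornithine is absent, so GorB is active.
With repressor GorB bound, *yilF* is not transcribed.
So YilF is not produced.
Homoserine is absent, so DovZ is active.
Required activator YilF is absent, so *temM* is not transcribed.
→ *temM* is OFF.
Itaconate is absent, so LutY is active.
Norleucine is absent, so VorE is inactive.
No repressor is bound and LutY is active, so *kosQ* is transcribed.
→ *kosQ* is ON.
Glyoxylate is absent, so OxaZ is inactive.
Fumarate is present, so QuvF is active.
No repressor is bound and QuvF is active, so *bexH* is transcribed.
→ *bexH* is ON.
3 of the 5 genes are transcribed.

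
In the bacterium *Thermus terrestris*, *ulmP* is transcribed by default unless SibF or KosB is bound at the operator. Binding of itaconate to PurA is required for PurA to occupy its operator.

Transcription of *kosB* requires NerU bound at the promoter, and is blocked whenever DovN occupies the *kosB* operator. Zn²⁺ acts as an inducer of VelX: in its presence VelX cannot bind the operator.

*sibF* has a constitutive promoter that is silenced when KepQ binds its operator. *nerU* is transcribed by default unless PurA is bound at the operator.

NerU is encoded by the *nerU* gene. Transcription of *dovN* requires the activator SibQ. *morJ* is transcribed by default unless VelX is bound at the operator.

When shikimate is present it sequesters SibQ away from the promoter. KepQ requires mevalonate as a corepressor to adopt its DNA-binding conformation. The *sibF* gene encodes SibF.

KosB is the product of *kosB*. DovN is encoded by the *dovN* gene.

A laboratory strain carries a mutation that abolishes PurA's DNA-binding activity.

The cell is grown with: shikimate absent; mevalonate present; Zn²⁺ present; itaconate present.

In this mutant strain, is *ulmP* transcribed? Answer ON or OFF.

Mevalonate is present, so KepQ is active.
With repressor KepQ bound, *sibF* is not transcribed.
So SibF is not produced.
Shikimate is absent, so SibQ is active.
No repressor is bound and SibQ is active, so *dovN* is transcribed.
So DovN is produced and active.
PurA is non-functional in this strain, so it has no effect.
With no repressor bound, *nerU* is transcribed.
So NerU is produced and active.
With repressor DovN bound, *kosB* is not transcribed.
So KosB is not produced.
With no repressor bound, *ulmP* is transcribed.

ON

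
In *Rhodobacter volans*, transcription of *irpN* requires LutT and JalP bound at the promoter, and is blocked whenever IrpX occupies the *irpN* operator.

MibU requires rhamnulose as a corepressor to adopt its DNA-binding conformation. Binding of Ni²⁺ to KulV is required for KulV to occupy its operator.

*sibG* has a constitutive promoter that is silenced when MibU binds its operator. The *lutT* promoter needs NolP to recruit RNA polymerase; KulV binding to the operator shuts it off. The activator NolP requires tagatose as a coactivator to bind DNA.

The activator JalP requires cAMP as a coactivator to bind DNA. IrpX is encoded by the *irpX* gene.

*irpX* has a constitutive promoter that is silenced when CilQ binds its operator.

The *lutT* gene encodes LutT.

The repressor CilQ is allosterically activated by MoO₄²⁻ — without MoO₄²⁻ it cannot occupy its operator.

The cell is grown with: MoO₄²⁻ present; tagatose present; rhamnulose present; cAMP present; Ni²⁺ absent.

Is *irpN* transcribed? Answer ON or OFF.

Ni²⁺ is absent, so KulV is inactive.
Tagatose is present, so NolP is active.
No repressor is bound and NolP is active, so *lutT* is transcribed.
So LutT is produced and active.
cAMP is present, so JalP is active.
MoO₄²⁻ is present, so CilQ is active.
With repressor CilQ bound, *irpX* is not transcribed.
So IrpX is not produced.
No repressor is bound and LutT and JalP are active, so *irpN* is transcribed.

ON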